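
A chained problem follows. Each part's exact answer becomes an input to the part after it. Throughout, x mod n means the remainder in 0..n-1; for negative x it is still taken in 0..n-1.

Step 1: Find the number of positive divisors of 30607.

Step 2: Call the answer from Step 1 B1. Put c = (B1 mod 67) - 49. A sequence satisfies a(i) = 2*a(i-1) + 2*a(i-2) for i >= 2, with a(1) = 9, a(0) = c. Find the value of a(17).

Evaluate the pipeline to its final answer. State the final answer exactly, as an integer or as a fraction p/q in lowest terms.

-181921536

Step 1: 30607 = 127 * 241; number of divisors = (1+1) * (1+1) = 4; answer 4
Step 2: B1 = 4; c = -45; a(2) = 2*(9) + 2*(-45) = -72; iterating: a(2)=-72, a(3)=-126, a(4)=-396, a(5)=-1044, a(6)=-2880, a(7)=-7848, a(8)=-21456, a(9)=-58608, a(10)=-160128, a(11)=-437472, a(12)=-1195200, a(13)=-3265344, a(14)=-8921088, a(15)=-24372864, a(16)=-66587904, a(17)=-181921536; answer -181921536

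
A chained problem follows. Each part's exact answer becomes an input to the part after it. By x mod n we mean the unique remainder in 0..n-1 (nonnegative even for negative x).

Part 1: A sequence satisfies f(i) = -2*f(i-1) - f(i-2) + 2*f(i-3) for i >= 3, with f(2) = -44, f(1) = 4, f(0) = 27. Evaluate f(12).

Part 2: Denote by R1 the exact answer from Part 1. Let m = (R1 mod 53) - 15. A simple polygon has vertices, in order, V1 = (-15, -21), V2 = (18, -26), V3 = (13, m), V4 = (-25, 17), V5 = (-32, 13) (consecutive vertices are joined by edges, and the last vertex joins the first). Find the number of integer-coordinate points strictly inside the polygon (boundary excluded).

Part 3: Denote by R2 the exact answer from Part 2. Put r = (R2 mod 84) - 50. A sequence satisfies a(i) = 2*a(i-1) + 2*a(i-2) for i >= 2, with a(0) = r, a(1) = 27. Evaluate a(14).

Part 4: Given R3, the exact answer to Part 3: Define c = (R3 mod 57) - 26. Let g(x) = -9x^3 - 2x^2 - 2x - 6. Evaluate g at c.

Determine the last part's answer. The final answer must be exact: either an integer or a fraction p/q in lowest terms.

Part 1: f(3) = -2*(-44) - 1*(4) + 2*(27) = 138; iterating: f(3)=138, f(4)=-224, f(5)=222, f(6)=56, f(7)=-782, f(8)=1952, f(9)=-3010, f(10)=2504, f(11)=1906, f(12)=-12336; answer -12336
Part 2: R1 = -12336; m = -2; cross terms: (-15*-26 - 18*-21)=768, (18*-2 - 13*-26)=302, (13*17 - -25*-2)=171, (-25*13 - -32*17)=219, (-32*-21 - -15*13)=867; twice the area = |2327| = 2327; area = 2327/2; boundary points = 1 + 1 + 19 + 1 + 17 = 39; strictly interior points = area - boundary/2 + 1 = 1145; answer 1145
Part 3: R2 = 1145; r = 3; a(2) = 2*(27) + 2*(3) = 60; iterating: a(2)=60, a(3)=174, a(4)=468, a(5)=1284, a(6)=3504, a(7)=9576, a(8)=26160, a(9)=71472, a(10)=195264, a(11)=533472, a(12)=1457472, a(13)=3981888, a(14)=10878720; answer 10878720
Part 4: R3 = 10878720; c = 16; -9*(16)^3 - 2*(16)^2 - 2*(16)^1 - 6 = (-36864) + (-512) + (-32) + (-6) = -37414; answer -37414

-37414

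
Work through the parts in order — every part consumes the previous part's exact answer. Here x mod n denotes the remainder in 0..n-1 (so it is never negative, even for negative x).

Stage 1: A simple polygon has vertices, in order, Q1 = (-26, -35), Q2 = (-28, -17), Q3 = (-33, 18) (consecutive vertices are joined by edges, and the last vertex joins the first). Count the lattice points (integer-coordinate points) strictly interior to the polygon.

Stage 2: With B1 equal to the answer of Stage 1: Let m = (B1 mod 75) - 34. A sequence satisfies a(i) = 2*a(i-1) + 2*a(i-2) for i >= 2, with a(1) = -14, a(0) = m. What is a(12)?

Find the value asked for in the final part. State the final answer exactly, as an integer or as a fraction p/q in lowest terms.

-1685568

Stage 1: cross terms: (-26*-17 - -28*-35)=-538, (-28*18 - -33*-17)=-1065, (-33*-35 - -26*18)=1623; twice the area = |20| = 20; area = 10; boundary points = 2 + 5 + 1 = 8; strictly interior points = area - boundary/2 + 1 = 7; answer 7
Stage 2: B1 = 7; m = -27; a(2) = 2*(-14) + 2*(-27) = -82; iterating: a(2)=-82, a(3)=-192, a(4)=-548, a(5)=-1480, a(6)=-4056, a(7)=-11072, a(8)=-30256, a(9)=-82656, a(10)=-225824, a(11)=-616960, a(12)=-1685568; answer -1685568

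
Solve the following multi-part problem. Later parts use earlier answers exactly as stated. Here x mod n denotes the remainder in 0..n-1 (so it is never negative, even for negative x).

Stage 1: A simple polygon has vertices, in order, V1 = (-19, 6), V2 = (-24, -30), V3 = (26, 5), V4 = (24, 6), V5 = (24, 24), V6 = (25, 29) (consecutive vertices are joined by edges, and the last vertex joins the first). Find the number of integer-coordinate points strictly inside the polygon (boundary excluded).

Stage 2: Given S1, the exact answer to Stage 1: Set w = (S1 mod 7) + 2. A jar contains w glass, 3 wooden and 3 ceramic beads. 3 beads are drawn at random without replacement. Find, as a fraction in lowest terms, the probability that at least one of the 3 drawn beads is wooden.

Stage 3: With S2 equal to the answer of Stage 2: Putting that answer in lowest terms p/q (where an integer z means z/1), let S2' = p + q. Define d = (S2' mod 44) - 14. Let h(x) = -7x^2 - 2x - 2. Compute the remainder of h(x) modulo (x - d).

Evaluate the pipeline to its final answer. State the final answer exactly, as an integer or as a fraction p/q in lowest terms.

Stage 1: cross terms: (-19*-30 - -24*6)=714, (-24*5 - 26*-30)=660, (26*6 - 24*5)=36, (24*24 - 24*6)=432, (24*29 - 25*24)=96, (25*6 - -19*29)=701; twice the area = |2639| = 2639; area = 2639/2; boundary points = 1 + 5 + 1 + 18 + 1 + 1 = 27; strictly interior points = area - boundary/2 + 1 = 1307; answer 1307
Stage 2: S1 = 1307; w = 7; total draws C(13,3) = 286; complement C(10,3) = 120; favorable 286 - 120 = 166; P = 83/143; answer 83/143
Stage 3: S2 = 83/143; threaded value p + q = 226; d = -8; remainder = value at the root: -7*(-8)^2 - 2*(-8)^1 - 2 = (-448) + (16) + (-2) = -434; answer -434

-434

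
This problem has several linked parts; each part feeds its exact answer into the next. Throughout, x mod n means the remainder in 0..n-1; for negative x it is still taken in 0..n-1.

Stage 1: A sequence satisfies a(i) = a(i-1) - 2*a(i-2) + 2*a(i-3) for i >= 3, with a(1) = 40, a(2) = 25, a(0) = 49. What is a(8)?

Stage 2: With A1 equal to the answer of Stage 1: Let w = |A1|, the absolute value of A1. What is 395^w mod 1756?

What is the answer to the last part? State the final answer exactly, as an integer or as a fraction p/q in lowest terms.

1743

Stage 1: a(3) = 1*(25) - 2*(40) + 2*(49) = 43; iterating: a(3)=43, a(4)=73, a(5)=37, a(6)=-23, a(7)=49, a(8)=169; answer 169
Stage 2: A1 = 169; w = 169; squarings mod 1756: 395^1=395, 395^2=1497, 395^4=353, 395^8=1689, 395^16=977, 395^32=1021, 395^64=1133, 395^128=53; 395^169 = 395^1 * 395^8 * 395^32 * 395^128 = 1743 (mod 1756); answer 1743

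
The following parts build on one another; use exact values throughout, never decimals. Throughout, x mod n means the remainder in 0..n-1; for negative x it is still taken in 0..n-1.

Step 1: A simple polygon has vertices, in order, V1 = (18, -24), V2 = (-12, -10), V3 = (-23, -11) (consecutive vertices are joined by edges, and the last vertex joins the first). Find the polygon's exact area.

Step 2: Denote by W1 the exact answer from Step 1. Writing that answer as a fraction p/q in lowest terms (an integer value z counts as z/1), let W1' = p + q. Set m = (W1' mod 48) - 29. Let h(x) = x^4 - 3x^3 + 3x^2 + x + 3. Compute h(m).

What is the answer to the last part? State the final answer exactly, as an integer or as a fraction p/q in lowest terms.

Step 1: cross terms: (18*-10 - -12*-24)=-468, (-12*-11 - -23*-10)=-98, (-23*-24 - 18*-11)=750; twice the area = |184| = 184; area = 92; answer 92
Step 2: W1 = 92; threaded value p + q = 93; m = 16; 1*(16)^4 - 3*(16)^3 + 3*(16)^2 + 1*(16)^1 + 3 = (65536) + (-12288) + (768) + (16) + (3) = 54035; answer 54035

54035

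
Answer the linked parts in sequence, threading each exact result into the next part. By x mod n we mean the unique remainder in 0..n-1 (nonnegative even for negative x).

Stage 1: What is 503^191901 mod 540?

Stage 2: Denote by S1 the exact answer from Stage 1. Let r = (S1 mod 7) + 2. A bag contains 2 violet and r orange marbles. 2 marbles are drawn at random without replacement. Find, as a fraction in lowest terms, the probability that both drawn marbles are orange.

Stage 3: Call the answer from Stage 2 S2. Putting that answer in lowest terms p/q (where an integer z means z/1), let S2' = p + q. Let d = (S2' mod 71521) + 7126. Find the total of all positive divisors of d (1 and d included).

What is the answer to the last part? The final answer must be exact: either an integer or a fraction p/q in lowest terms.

Stage 1: squarings mod 540: 503^1=503, 503^2=289, 503^4=361, 503^8=181, 503^16=361, 503^32=181, 503^64=361, 503^128=181, 503^256=361, 503^512=181, 503^1024=361, 503^2048=181, 503^4096=361, 503^8192=181, 503^16384=361, 503^32768=181, 503^65536=361, 503^131072=181; 503^191901 = 503^1 * 503^4 * 503^8 * 503^16 * 503^128 * 503^256 * 503^1024 * 503^2048 * 503^8192 * 503^16384 * 503^32768 * 503^131072 = 323 (mod 540); answer 323
Stage 2: S1 = 323; r = 3; total draws C(5,2) = 10; favorable C(3,2) = 3; P = 3/10; answer 3/10
Stage 3: S2 = 3/10; threaded value p + q = 13; d = 7139; 7139 = 11^2 * 59; sigma = (1 + 11 + 121) * (1 + 59) = 133 * 60 = 7980; answer 7980

7980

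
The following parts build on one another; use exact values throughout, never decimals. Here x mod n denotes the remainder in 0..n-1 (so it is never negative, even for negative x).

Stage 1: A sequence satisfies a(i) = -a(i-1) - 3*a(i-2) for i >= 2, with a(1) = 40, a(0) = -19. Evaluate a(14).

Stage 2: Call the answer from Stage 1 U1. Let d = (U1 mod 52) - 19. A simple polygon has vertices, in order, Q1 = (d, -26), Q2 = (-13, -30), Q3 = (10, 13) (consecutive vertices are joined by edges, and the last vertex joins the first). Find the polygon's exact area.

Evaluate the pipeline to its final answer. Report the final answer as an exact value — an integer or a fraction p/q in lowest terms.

553/2

Stage 1: a(2) = -1*(40) - 3*(-19) = 17; iterating: a(2)=17, a(3)=-137, a(4)=86, a(5)=325, a(6)=-583, a(7)=-392, a(8)=2141, a(9)=-965, a(10)=-5458, a(11)=8353, a(12)=8021, a(13)=-33080, a(14)=9017; answer 9017
Stage 2: U1 = 9017; d = 2; cross terms: (2*-30 - -13*-26)=-398, (-13*13 - 10*-30)=131, (10*-26 - 2*13)=-286; twice the area = |-553| = 553; area = 553/2; answer 553/2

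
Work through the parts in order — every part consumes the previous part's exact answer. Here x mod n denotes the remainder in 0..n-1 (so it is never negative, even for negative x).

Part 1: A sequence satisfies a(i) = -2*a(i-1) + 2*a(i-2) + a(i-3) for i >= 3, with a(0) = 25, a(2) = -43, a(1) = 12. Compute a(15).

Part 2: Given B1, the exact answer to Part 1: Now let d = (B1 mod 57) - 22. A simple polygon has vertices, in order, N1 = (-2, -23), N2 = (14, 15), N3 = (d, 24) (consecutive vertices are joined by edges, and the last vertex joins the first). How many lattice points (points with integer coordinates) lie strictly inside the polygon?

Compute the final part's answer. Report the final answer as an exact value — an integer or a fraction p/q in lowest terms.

751

Part 1: a(3) = -2*(-43) + 2*(12) + 1*(25) = 135; iterating: a(3)=135, a(4)=-344, a(5)=915, a(6)=-2383, a(7)=6252, a(8)=-16355, a(9)=42831, a(10)=-112120, a(11)=293547, a(12)=-768503, a(13)=2011980, a(14)=-5267419, a(15)=13790295; answer 13790295
Part 2: B1 = 13790295; d = -22; cross terms: (-2*15 - 14*-23)=292, (14*24 - -22*15)=666, (-22*-23 - -2*24)=554; twice the area = |1512| = 1512; area = 756; boundary points = 2 + 9 + 1 = 12; strictly interior points = area - boundary/2 + 1 = 751; answer 751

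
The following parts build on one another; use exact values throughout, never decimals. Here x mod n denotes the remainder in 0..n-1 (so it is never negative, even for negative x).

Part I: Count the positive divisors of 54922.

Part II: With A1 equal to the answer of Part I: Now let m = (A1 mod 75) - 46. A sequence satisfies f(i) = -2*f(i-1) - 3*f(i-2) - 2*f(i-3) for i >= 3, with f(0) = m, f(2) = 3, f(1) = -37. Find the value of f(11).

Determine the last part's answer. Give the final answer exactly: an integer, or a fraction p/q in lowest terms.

-2435

Part I: 54922 = 2 * 7 * 3923; number of divisors = (1+1) * (1+1) * (1+1) = 8; answer 8
Part II: A1 = 8; m = -38; f(3) = -2*(3) - 3*(-37) - 2*(-38) = 181; iterating: f(3)=181, f(4)=-297, f(5)=45, f(6)=439, f(7)=-419, f(8)=-569, f(9)=1517, f(10)=-489, f(11)=-2435; answer -2435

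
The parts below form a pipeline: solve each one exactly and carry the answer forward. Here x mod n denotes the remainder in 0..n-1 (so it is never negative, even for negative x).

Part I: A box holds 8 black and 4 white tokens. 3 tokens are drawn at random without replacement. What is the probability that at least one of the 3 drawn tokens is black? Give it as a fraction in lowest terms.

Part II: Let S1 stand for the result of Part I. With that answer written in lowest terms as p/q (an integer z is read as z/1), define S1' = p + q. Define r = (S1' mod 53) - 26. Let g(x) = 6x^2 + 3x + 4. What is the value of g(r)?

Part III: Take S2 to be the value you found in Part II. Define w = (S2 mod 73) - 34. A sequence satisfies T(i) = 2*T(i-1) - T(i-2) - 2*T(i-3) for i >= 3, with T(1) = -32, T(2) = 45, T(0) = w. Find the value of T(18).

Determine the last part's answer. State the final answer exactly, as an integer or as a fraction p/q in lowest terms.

Part I: total draws C(12,3) = 220; complement C(4,3) = 4; favorable 220 - 4 = 216; P = 54/55; answer 54/55
Part II: S1 = 54/55; threaded value p + q = 109; r = -23; 6*(-23)^2 + 3*(-23)^1 + 4 = (3174) + (-69) + (4) = 3109; answer 3109
Part III: S2 = 3109; w = 9; T(3) = 2*(45) - 1*(-32) - 2*(9) = 104; iterating: T(3)=104, T(4)=227, T(5)=260, T(6)=85, T(7)=-544, T(8)=-1693, T(9)=-3012, T(10)=-3243, T(11)=-88, T(12)=9091, T(13)=24756, T(14)=40597, T(15)=38256, T(16)=-13597, T(17)=-146644, T(18)=-356203; answer -356203

-356203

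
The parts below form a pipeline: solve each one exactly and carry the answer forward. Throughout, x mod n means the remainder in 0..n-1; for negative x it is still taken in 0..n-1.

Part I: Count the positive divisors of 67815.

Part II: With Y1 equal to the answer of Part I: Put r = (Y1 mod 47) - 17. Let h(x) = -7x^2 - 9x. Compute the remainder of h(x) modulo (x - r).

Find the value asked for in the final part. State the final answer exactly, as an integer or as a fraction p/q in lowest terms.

-406

Part I: 67815 = 3^2 * 5 * 11 * 137; number of divisors = (2+1) * (1+1) * (1+1) * (1+1) = 24; answer 24
Part II: Y1 = 24; r = 7; remainder = value at the root: -7*(7)^2 - 9*(7)^1 = (-343) + (-63) = -406; answer -406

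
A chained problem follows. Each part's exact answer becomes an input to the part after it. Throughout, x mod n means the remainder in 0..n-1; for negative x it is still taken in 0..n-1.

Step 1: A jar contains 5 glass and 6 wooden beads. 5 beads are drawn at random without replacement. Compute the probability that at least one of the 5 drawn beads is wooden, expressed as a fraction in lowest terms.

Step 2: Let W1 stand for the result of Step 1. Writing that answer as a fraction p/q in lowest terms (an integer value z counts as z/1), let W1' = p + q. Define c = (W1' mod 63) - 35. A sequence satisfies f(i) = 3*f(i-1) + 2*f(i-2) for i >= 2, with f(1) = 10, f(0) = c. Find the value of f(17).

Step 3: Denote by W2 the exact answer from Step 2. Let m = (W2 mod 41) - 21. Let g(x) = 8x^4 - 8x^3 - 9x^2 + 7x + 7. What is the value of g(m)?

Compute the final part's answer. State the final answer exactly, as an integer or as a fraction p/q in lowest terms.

244459

Step 1: total draws C(11,5) = 462; complement C(5,5) = 1; favorable 462 - 1 = 461; P = 461/462; answer 461/462
Step 2: W1 = 461/462; threaded value p + q = 923; c = 6; f(2) = 3*(10) + 2*(6) = 42; iterating: f(2)=42, f(3)=146, f(4)=522, f(5)=1858, f(6)=6618, f(7)=23570, f(8)=83946, f(9)=298978, f(10)=1064826, f(11)=3792434, f(12)=13506954, f(13)=48105730, f(14)=171331098, f(15)=610204754, f(16)=2173276458, f(17)=7740238882; answer 7740238882
Step 3: W2 = 7740238882; m = -13; 8*(-13)^4 - 8*(-13)^3 - 9*(-13)^2 + 7*(-13)^1 + 7 = (228488) + (17576) + (-1521) + (-91) + (7) = 244459; answer 244459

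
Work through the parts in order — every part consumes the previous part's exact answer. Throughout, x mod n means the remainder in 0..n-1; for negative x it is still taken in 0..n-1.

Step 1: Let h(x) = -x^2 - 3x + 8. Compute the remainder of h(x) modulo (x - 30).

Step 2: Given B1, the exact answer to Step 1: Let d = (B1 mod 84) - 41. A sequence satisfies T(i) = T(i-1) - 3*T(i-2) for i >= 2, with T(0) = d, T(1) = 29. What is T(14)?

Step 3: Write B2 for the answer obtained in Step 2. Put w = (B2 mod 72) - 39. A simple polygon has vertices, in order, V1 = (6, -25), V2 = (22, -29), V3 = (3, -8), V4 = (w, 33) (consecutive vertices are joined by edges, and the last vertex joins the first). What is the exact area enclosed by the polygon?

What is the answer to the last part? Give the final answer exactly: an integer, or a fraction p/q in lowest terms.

817/2

Step 1: remainder = value at the root: -1*(30)^2 - 3*(30)^1 + 8 = (-900) + (-90) + (8) = -982; answer -982
Step 2: B1 = -982; d = -15; T(2) = 1*(29) - 3*(-15) = 74; iterating: T(2)=74, T(3)=-13, T(4)=-235, T(5)=-196, T(6)=509, T(7)=1097, T(8)=-430, T(9)=-3721, T(10)=-2431, T(11)=8732, T(12)=16025, T(13)=-10171, T(14)=-58246; answer -58246
Step 3: B2 = -58246; w = -37; cross terms: (6*-29 - 22*-25)=376, (22*-8 - 3*-29)=-89, (3*33 - -37*-8)=-197, (-37*-25 - 6*33)=727; twice the area = |817| = 817; area = 817/2; answer 817/2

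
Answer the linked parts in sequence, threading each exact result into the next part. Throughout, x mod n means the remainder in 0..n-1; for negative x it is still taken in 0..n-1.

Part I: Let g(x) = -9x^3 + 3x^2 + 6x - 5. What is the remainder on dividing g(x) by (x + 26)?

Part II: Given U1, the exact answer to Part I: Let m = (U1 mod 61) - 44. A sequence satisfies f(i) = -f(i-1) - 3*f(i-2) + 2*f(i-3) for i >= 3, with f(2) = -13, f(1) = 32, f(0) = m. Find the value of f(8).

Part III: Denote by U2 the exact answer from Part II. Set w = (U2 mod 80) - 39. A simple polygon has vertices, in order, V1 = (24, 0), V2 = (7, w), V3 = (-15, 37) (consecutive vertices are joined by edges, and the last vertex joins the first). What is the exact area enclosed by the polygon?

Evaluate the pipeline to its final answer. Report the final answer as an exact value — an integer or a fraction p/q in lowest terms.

Part I: remainder = value at the root: -9*(-26)^3 + 3*(-26)^2 + 6*(-26)^1 - 5 = (158184) + (2028) + (-156) + (-5) = 160051; answer 160051
Part II: U1 = 160051; m = 4; f(3) = -1*(-13) - 3*(32) + 2*(4) = -75; iterating: f(3)=-75, f(4)=178, f(5)=21, f(6)=-705, f(7)=998, f(8)=1159; answer 1159
Part III: U2 = 1159; w = 0; cross terms: (24*0 - 7*0)=0, (7*37 - -15*0)=259, (-15*0 - 24*37)=-888; twice the area = |-629| = 629; area = 629/2; answer 629/2

629/2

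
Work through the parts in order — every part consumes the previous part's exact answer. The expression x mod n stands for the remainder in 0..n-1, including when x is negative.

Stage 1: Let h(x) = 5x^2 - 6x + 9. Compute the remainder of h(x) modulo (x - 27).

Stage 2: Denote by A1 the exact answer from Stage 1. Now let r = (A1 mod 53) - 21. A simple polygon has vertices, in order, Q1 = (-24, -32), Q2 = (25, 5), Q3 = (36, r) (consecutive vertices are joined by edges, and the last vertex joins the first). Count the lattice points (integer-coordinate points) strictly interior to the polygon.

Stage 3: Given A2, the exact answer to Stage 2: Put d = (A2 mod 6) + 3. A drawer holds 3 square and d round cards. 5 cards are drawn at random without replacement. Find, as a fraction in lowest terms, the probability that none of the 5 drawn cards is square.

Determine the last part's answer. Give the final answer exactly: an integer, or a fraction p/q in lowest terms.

Stage 1: remainder = value at the root: 5*(27)^2 - 6*(27)^1 + 9 = (3645) + (-162) + (9) = 3492; answer 3492
Stage 2: A1 = 3492; r = 26; cross terms: (-24*5 - 25*-32)=680, (25*26 - 36*5)=470, (36*-32 - -24*26)=-528; twice the area = |622| = 622; area = 311; boundary points = 1 + 1 + 2 = 4; strictly interior points = area - boundary/2 + 1 = 310; answer 310
Stage 3: A2 = 310; d = 7; total draws C(10,5) = 252; favorable C(7,5) = 21; P = 1/12; answer 1/12

1/12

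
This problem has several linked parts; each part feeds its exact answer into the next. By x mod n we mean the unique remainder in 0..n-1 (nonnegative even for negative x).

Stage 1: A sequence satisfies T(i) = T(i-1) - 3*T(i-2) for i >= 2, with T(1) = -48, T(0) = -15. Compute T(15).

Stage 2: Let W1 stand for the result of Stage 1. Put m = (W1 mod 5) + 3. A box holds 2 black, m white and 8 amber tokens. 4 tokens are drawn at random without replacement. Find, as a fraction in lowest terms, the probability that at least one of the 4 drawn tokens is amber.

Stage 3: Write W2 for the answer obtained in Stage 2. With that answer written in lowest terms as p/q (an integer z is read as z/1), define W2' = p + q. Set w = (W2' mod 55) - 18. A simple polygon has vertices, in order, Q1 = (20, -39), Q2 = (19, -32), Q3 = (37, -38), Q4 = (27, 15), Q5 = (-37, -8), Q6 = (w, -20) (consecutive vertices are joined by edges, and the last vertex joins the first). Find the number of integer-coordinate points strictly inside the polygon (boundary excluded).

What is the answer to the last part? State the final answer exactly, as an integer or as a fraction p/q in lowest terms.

Stage 1: T(2) = 1*(-48) - 3*(-15) = -3; iterating: T(2)=-3, T(3)=141, T(4)=150, T(5)=-273, T(6)=-723, T(7)=96, T(8)=2265, T(9)=1977, T(10)=-4818, T(11)=-10749, T(12)=3705, T(13)=35952, T(14)=24837, T(15)=-83019; answer -83019
Stage 2: W1 = -83019; m = 4; total draws C(14,4) = 1001; complement C(6,4) = 15; favorable 1001 - 15 = 986; P = 986/1001; answer 986/1001
Stage 3: W2 = 986/1001; threaded value p + q = 1987; w = -11; cross terms: (20*-32 - 19*-39)=101, (19*-38 - 37*-32)=462, (37*15 - 27*-38)=1581, (27*-8 - -37*15)=339, (-37*-20 - -11*-8)=652, (-11*-39 - 20*-20)=829; twice the area = |3964| = 3964; area = 1982; boundary points = 1 + 6 + 1 + 1 + 2 + 1 = 12; strictly interior points = area - boundary/2 + 1 = 1977; answer 1977

1977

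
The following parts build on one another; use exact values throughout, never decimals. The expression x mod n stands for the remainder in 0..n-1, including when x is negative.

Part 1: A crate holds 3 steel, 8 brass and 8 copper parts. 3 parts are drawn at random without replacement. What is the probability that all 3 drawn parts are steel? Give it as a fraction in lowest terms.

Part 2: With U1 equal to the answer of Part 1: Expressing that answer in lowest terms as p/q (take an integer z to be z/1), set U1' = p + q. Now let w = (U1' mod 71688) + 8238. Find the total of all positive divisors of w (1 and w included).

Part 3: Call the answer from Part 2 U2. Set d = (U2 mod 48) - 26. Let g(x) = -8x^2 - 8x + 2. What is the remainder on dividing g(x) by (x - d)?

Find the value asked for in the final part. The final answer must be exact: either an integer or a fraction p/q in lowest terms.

-5198

Part 1: total draws C(19,3) = 969; favorable C(3,3) = 1; P = 1/969; answer 1/969
Part 2: U1 = 1/969; threaded value p + q = 970; w = 9208; 9208 = 2^3 * 1151; sigma = (1 + 2 + 4 + 8) * (1 + 1151) = 15 * 1152 = 17280; answer 17280
Part 3: U2 = 17280; d = -26; remainder = value at the root: -8*(-26)^2 - 8*(-26)^1 + 2 = (-5408) + (208) + (2) = -5198; answer -5198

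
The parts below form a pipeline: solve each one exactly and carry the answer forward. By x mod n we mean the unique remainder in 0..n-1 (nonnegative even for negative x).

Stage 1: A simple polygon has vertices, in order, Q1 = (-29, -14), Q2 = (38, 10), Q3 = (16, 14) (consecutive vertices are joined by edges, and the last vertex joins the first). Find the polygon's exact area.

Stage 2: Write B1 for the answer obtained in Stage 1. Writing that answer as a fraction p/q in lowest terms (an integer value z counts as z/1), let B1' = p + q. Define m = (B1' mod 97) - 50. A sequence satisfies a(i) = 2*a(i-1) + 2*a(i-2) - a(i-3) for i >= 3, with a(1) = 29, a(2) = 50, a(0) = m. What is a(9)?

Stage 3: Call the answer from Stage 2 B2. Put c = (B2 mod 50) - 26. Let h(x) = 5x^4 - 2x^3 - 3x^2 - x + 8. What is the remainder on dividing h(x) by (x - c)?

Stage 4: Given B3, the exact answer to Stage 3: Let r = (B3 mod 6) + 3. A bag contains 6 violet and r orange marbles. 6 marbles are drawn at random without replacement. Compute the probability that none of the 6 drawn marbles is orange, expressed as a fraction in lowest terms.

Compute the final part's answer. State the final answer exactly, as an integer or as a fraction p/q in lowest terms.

1/210

Stage 1: cross terms: (-29*10 - 38*-14)=242, (38*14 - 16*10)=372, (16*-14 - -29*14)=182; twice the area = |796| = 796; area = 398; answer 398
Stage 2: B1 = 398; threaded value p + q = 399; m = -39; a(3) = 2*(50) + 2*(29) - 1*(-39) = 197; iterating: a(3)=197, a(4)=465, a(5)=1274, a(6)=3281, a(7)=8645, a(8)=22578, a(9)=59165; answer 59165
Stage 3: B2 = 59165; c = -11; remainder = value at the root: 5*(-11)^4 - 2*(-11)^3 - 3*(-11)^2 - 1*(-11)^1 + 8 = (73205) + (2662) + (-363) + (11) + (8) = 75523; answer 75523
Stage 4: B3 = 75523; r = 4; total draws C(10,6) = 210; favorable C(6,6) = 1; P = 1/210; answer 1/210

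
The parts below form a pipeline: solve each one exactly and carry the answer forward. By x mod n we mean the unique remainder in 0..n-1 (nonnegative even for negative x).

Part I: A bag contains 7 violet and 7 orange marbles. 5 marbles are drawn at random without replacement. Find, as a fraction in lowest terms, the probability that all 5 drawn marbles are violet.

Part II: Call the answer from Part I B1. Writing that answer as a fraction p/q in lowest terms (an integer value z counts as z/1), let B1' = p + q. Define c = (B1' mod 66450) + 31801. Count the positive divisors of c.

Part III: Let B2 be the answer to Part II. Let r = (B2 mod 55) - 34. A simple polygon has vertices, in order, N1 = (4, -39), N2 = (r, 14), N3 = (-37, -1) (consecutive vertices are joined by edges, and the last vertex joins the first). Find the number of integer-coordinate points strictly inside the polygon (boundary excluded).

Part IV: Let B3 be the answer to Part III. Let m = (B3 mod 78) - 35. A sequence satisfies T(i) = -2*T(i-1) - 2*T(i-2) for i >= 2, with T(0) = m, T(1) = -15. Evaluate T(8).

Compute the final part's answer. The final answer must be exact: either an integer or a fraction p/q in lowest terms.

Part I: total draws C(14,5) = 2002; favorable C(7,5) = 21; P = 3/286; answer 3/286
Part II: B1 = 3/286; threaded value p + q = 289; c = 32090; 32090 = 2 * 5 * 3209; number of divisors = (1+1) * (1+1) * (1+1) = 8; answer 8
Part III: B2 = 8; r = -26; cross terms: (4*14 - -26*-39)=-958, (-26*-1 - -37*14)=544, (-37*-39 - 4*-1)=1447; twice the area = |1033| = 1033; area = 1033/2; boundary points = 1 + 1 + 1 = 3; strictly interior points = area - boundary/2 + 1 = 516; answer 516
Part IV: B3 = 516; m = 13; T(2) = -2*(-15) - 2*(13) = 4; iterating: T(2)=4, T(3)=22, T(4)=-52, T(5)=60, T(6)=-16, T(7)=-88, T(8)=208; answer 208

208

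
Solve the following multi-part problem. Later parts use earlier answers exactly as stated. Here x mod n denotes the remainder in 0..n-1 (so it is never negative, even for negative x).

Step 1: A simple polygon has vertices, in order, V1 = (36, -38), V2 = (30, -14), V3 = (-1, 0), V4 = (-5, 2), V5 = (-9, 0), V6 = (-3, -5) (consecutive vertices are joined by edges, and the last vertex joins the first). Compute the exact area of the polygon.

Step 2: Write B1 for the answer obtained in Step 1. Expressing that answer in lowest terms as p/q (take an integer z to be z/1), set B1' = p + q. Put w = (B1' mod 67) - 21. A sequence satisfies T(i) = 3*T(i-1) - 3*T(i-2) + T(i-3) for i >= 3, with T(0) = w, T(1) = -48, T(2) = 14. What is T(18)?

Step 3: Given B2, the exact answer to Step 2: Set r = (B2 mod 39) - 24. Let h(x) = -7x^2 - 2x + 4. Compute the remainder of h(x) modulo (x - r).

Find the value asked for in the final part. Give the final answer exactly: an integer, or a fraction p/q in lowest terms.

Step 1: cross terms: (36*-14 - 30*-38)=636, (30*0 - -1*-14)=-14, (-1*2 - -5*0)=-2, (-5*0 - -9*2)=18, (-9*-5 - -3*0)=45, (-3*-38 - 36*-5)=294; twice the area = |977| = 977; area = 977/2; answer 977/2
Step 2: B1 = 977/2; threaded value p + q = 979; w = 20; T(3) = 3*(14) - 3*(-48) + 1*(20) = 206; iterating: T(3)=206, T(4)=528, T(5)=980, T(6)=1562, T(7)=2274, T(8)=3116, T(9)=4088, T(10)=5190, T(11)=6422, T(12)=7784, T(13)=9276, T(14)=10898, T(15)=12650, T(16)=14532, T(17)=16544, T(18)=18686; answer 18686
Step 3: B2 = 18686; r = -19; remainder = value at the root: -7*(-19)^2 - 2*(-19)^1 + 4 = (-2527) + (38) + (4) = -2485; answer -2485

-2485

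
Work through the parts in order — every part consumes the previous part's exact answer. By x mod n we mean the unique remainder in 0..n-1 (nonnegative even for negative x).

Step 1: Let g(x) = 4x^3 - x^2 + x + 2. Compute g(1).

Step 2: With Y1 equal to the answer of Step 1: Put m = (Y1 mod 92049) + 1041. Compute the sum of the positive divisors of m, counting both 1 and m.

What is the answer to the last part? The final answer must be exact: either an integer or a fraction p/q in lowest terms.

1400

Step 1: 4*(1)^3 - 1*(1)^2 + 1*(1)^1 + 2 = (4) + (-1) + (1) + (2) = 6; answer 6
Step 2: Y1 = 6; m = 1047; 1047 = 3 * 349; sigma = (1 + 3) * (1 + 349) = 4 * 350 = 1400; answer 1400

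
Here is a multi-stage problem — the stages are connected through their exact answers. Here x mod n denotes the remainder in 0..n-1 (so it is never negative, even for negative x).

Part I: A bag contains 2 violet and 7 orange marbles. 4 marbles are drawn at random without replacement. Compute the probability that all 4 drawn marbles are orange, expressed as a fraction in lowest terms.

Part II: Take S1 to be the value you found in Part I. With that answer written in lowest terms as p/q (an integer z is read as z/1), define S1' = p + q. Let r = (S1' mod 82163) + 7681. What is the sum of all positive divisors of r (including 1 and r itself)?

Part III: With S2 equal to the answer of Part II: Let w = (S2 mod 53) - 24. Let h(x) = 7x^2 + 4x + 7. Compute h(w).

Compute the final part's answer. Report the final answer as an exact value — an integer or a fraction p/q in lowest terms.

162

Part I: total draws C(9,4) = 126; favorable C(7,4) = 35; P = 5/18; answer 5/18
Part II: S1 = 5/18; threaded value p + q = 23; r = 7704; 7704 = 2^3 * 3^2 * 107; sigma = (1 + 2 + 4 + 8) * (1 + 3 + 9) * (1 + 107) = 15 * 13 * 108 = 21060; answer 21060
Part III: S2 = 21060; w = -5; 7*(-5)^2 + 4*(-5)^1 + 7 = (175) + (-20) + (7) = 162; answer 162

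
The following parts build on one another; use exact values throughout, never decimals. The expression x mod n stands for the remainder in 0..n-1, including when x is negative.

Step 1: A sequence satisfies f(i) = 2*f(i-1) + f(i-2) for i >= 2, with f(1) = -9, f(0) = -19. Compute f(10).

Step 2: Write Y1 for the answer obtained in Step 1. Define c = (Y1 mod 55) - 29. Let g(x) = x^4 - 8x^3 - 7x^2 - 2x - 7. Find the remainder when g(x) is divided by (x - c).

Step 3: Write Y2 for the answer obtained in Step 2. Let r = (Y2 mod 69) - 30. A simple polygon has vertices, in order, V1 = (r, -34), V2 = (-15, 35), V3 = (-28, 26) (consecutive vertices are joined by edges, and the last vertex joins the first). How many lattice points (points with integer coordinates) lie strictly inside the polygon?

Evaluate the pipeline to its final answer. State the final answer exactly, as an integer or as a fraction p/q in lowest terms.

Step 1: f(2) = 2*(-9) + 1*(-19) = -37; iterating: f(2)=-37, f(3)=-83, f(4)=-203, f(5)=-489, f(6)=-1181, f(7)=-2851, f(8)=-6883, f(9)=-16617, f(10)=-40117; answer -40117
Step 2: Y1 = -40117; c = 4; remainder = value at the root: 1*(4)^4 - 8*(4)^3 - 7*(4)^2 - 2*(4)^1 - 7 = (256) + (-512) + (-112) + (-8) + (-7) = -383; answer -383
Step 3: Y2 = -383; r = 1; cross terms: (1*35 - -15*-34)=-475, (-15*26 - -28*35)=590, (-28*-34 - 1*26)=926; twice the area = |1041| = 1041; area = 1041/2; boundary points = 1 + 1 + 1 = 3; strictly interior points = area - boundary/2 + 1 = 520; answer 520

520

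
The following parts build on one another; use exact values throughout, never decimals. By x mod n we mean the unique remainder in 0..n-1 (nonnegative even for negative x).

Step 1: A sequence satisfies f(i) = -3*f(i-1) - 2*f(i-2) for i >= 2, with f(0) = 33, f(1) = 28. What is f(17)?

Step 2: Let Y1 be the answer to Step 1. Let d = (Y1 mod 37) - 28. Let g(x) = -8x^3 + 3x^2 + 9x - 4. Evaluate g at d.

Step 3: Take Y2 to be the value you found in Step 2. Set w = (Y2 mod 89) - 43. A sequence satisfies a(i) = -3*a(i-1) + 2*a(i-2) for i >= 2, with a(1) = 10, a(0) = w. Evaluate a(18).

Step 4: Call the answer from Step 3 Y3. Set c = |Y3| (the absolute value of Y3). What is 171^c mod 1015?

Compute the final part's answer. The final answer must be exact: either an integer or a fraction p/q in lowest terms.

Step 1: f(2) = -3*(28) - 2*(33) = -150; iterating: f(2)=-150, f(3)=394, f(4)=-882, f(5)=1858, f(6)=-3810, f(7)=7714, f(8)=-15522, f(9)=31138, f(10)=-62370, f(11)=124834, f(12)=-249762, f(13)=499618, f(14)=-999330, f(15)=1998754, f(16)=-3997602, f(17)=7995298; answer 7995298
Step 2: Y1 = 7995298; d = -23; -8*(-23)^3 + 3*(-23)^2 + 9*(-23)^1 - 4 = (97336) + (1587) + (-207) + (-4) = 98712; answer 98712
Step 3: Y2 = 98712; w = -32; a(2) = -3*(10) + 2*(-32) = -94; iterating: a(2)=-94, a(3)=302, a(4)=-1094, a(5)=3886, a(6)=-13846, a(7)=49310, a(8)=-175622, a(9)=625486, a(10)=-2227702, a(11)=7934078, a(12)=-28257638, a(13)=100641070, a(14)=-358438486, a(15)=1276597598, a(16)=-4546669766, a(17)=16193204494, a(18)=-57672953014; answer -57672953014
Step 4: Y3 = -57672953014; c = 57672953014; squarings mod 1015: 171^1=171, 171^2=821, 171^4=81, 171^8=471, 171^16=571, 171^32=226, 171^64=326, 171^128=716, 171^256=81, 171^512=471, 171^1024=571, 171^2048=226, 171^4096=326, 171^8192=716, 171^16384=81, 171^32768=471, 171^65536=571, 171^131072=226, 171^262144=326, 171^524288=716, 171^1048576=81, 171^2097152=471, 171^4194304=571, 171^8388608=226, 171^16777216=326, 171^33554432=716, 171^67108864=81, 171^134217728=471, 171^268435456=571, 171^536870912=226, 171^1073741824=326, 171^2147483648=716, 171^4294967296=81, 171^8589934592=471, 171^17179869184=571, 171^34359738368=226; 171^57672953014 = 171^2 * 171^4 * 171^16 * 171^32 * 171^128 * 171^1024 * 171^2048 * 171^8192 * 171^16384 * 171^65536 * 171^131072 * 171^1048576 * 171^8388608 * 171^16777216 * 171^67108864 * 171^134217728 * 171^536870912 * 171^1073741824 * 171^4294967296 * 171^17179869184 * 171^34359738368 = 361 (mod 1015); answer 361

361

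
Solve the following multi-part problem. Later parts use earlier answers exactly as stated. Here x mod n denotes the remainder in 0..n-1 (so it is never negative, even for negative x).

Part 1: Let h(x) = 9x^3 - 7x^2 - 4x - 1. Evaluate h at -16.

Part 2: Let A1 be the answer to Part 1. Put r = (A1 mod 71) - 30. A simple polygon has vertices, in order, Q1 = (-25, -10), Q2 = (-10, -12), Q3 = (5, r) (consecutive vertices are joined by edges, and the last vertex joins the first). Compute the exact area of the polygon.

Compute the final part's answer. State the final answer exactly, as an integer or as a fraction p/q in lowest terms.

Part 1: 9*(-16)^3 - 7*(-16)^2 - 4*(-16)^1 - 1 = (-36864) + (-1792) + (64) + (-1) = -38593; answer -38593
Part 2: A1 = -38593; r = 1; cross terms: (-25*-12 - -10*-10)=200, (-10*1 - 5*-12)=50, (5*-10 - -25*1)=-25; twice the area = |225| = 225; area = 225/2; answer 225/2

225/2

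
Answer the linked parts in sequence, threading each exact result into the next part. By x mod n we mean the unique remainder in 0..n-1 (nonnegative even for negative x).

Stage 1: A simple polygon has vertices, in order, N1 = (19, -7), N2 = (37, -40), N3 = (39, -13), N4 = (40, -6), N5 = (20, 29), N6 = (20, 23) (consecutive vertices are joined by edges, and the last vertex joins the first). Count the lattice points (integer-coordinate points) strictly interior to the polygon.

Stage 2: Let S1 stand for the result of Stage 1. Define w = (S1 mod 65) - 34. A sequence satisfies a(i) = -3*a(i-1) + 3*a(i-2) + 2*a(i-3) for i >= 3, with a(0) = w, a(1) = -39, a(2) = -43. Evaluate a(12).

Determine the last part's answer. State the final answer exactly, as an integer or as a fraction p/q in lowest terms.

418896

Stage 1: cross terms: (19*-40 - 37*-7)=-501, (37*-13 - 39*-40)=1079, (39*-6 - 40*-13)=286, (40*29 - 20*-6)=1280, (20*23 - 20*29)=-120, (20*-7 - 19*23)=-577; twice the area = |1447| = 1447; area = 1447/2; boundary points = 3 + 1 + 1 + 5 + 6 + 1 = 17; strictly interior points = area - boundary/2 + 1 = 716; answer 716
Stage 2: S1 = 716; w = -33; a(3) = -3*(-43) + 3*(-39) + 2*(-33) = -54; iterating: a(3)=-54, a(4)=-45, a(5)=-113, a(6)=96, a(7)=-717, a(8)=2213, a(9)=-8598, a(10)=30999, a(11)=-114365, a(12)=418896; answer 418896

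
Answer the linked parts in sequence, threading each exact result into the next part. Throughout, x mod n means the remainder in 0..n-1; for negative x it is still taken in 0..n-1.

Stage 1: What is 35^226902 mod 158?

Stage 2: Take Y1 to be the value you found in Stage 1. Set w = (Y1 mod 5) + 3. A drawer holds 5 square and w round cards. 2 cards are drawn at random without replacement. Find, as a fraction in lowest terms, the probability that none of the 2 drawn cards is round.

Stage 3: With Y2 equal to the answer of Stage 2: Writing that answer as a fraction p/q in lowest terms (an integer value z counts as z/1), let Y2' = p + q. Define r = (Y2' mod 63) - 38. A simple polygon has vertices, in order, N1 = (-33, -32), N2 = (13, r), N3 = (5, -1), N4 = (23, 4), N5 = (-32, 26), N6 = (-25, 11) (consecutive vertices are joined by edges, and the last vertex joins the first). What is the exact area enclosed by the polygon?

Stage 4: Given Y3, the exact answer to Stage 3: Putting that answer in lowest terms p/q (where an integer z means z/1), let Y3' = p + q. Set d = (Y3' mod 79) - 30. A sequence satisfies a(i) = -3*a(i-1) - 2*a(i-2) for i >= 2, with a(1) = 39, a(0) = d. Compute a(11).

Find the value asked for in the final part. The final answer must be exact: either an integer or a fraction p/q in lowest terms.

110523

Stage 1: squarings mod 158: 35^1=35, 35^2=119, 35^4=99, 35^8=5, 35^16=25, 35^32=151, 35^64=49, 35^128=31, 35^256=13, 35^512=11, 35^1024=121, 35^2048=105, 35^4096=123, 35^8192=119, 35^16384=99, 35^32768=5, 35^65536=25, 35^131072=151; 35^226902 = 35^2 * 35^4 * 35^16 * 35^64 * 35^512 * 35^1024 * 35^4096 * 35^8192 * 35^16384 * 35^65536 * 35^131072 = 1 (mod 158); answer 1
Stage 2: Y1 = 1; w = 4; total draws C(9,2) = 36; favorable C(5,2) = 10; P = 5/18; answer 5/18
Stage 3: Y2 = 5/18; threaded value p + q = 23; r = -15; cross terms: (-33*-15 - 13*-32)=911, (13*-1 - 5*-15)=62, (5*4 - 23*-1)=43, (23*26 - -32*4)=726, (-32*11 - -25*26)=298, (-25*-32 - -33*11)=1163; twice the area = |3203| = 3203; area = 3203/2; answer 3203/2
Stage 4: Y3 = 3203/2; threaded value p + q = 3205; d = 15; a(2) = -3*(39) - 2*(15) = -147; iterating: a(2)=-147, a(3)=363, a(4)=-795, a(5)=1659, a(6)=-3387, a(7)=6843, a(8)=-13755, a(9)=27579, a(10)=-55227, a(11)=110523; answer 110523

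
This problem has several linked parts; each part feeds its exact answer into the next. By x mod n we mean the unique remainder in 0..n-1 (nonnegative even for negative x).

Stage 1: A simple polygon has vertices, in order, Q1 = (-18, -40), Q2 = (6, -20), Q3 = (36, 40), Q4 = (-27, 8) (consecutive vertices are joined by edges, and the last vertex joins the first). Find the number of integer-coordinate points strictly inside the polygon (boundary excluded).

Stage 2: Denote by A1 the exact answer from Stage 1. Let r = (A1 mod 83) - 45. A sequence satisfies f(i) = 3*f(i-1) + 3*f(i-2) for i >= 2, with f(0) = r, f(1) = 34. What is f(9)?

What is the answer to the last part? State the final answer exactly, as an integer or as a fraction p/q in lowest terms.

1787589

Stage 1: cross terms: (-18*-20 - 6*-40)=600, (6*40 - 36*-20)=960, (36*8 - -27*40)=1368, (-27*-40 - -18*8)=1224; twice the area = |4152| = 4152; area = 2076; boundary points = 4 + 30 + 1 + 3 = 38; strictly interior points = area - boundary/2 + 1 = 2058; answer 2058
Stage 2: A1 = 2058; r = 21; f(2) = 3*(34) + 3*(21) = 165; iterating: f(2)=165, f(3)=597, f(4)=2286, f(5)=8649, f(6)=32805, f(7)=124362, f(8)=471501, f(9)=1787589; answer 1787589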